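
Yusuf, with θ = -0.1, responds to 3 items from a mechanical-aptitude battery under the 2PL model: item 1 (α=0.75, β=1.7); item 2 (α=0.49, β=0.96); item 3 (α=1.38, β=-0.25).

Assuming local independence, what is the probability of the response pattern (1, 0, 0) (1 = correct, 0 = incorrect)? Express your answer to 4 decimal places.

P(θ) = 1 / (1 + exp(−α(θ − β)))
P_1 = 1/(1+e^{1.3500}) = 0.2059
P_2 = 1/(1+e^{0.5194}) = 0.3730
P_3 = 1/(1+e^{-0.2070}) = 0.5516
L = P_1 × (1−P_2) × (1−P_3) = 0.2059 × 0.6270 × 0.4484 = 0.05788

0.0579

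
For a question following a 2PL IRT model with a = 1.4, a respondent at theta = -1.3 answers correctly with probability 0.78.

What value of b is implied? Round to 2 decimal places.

P(theta) = 1 / (1 + exp(−a(theta − b)))
logit(0.78) = ln(0.78/0.22) = 1.2657
b = theta − logit/(a) = -1.3 − 1.2657/1.4000 = -2.2040

-2.20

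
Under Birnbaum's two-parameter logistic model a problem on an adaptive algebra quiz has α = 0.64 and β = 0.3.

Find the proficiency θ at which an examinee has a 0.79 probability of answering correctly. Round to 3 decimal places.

P(θ) = 1 / (1 + exp(−α(θ − β)))
logit = ln(0.7900/0.2100) = 1.3249
θ = β + logit/(α) = 0.3 + 1.3249/0.6400 = 2.3702

2.370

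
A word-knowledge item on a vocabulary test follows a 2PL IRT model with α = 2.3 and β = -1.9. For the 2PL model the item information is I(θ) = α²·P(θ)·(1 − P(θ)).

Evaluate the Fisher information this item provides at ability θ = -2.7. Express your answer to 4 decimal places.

0.6256

P = 1/(1+e^{1.8400}) = 0.1371
P(1−P) = 0.1371 × 0.8629 = 0.1183
I = α² × P(1−P) = 2.3² × 0.1183 = 0.62564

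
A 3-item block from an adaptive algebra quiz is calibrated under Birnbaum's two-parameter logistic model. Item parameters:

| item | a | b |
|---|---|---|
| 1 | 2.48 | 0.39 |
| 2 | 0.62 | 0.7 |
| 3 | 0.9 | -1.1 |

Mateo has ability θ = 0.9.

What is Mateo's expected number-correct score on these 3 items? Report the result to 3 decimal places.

P(θ) = 1 / (1 + exp(−a(θ − b)))
P_1 = 1/(1+e^{-1.2648}) = 0.7799
P_2 = 1/(1+e^{-0.1240}) = 0.5310
P_3 = 1/(1+e^{-1.8000}) = 0.8581
E[score] = 0.7799 + 0.5310 + 0.8581 = 2.1690

2.169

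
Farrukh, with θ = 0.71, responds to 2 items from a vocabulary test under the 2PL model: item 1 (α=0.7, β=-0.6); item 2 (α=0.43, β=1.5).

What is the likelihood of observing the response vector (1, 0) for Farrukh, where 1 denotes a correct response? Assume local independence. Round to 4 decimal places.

P(θ) = 1 / (1 + exp(−α(θ − β)))
P_1 = 1/(1+e^{-0.9170}) = 0.7144
P_2 = 1/(1+e^{0.3397}) = 0.4159
L = P_1 × (1−P_2) = 0.7144 × 0.5841 = 0.41731

0.4173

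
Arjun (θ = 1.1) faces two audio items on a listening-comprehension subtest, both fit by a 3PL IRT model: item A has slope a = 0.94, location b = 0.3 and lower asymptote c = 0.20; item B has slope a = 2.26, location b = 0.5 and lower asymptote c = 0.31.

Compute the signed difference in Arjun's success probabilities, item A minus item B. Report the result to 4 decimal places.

-0.1149

P(θ) = c + (1 − c) · 1 / (1 + exp(−a(θ − b)))
P_A = 0.7437
P_B = 0.8586
P_A − P_B = -0.1149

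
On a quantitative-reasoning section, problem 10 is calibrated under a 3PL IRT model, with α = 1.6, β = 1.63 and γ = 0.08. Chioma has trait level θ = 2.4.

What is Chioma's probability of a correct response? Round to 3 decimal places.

0.792

P(θ) = γ + (1 − γ) · 1 / (1 + exp(−α(θ − β)))
Exponent: 1.6 × (2.4 − 1.63) = 1.2320
1/(1 + e^{-1.2320}) = 0.7742
P = 0.08 + 0.92 × 0.7742 = 0.7922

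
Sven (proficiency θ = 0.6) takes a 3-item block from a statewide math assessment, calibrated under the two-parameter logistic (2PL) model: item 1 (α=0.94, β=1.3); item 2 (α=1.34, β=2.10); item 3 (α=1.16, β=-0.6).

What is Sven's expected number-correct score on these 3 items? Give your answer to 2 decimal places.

1.26

P(θ) = 1 / (1 + exp(−α(θ − β)))
P_1 = 1/(1+e^{0.6580}) = 0.3412
P_2 = 1/(1+e^{2.0100}) = 0.1182
P_3 = 1/(1+e^{-1.3920}) = 0.8009
E[score] = 0.3412 + 0.1182 + 0.8009 = 1.2603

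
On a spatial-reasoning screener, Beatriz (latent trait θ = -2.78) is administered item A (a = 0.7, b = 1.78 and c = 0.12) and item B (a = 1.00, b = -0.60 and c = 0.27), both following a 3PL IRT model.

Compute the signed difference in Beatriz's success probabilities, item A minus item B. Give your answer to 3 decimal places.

-0.189

P(θ) = c + (1 − c) · 1 / (1 + exp(−a(θ − b)))
P_A = 0.1547
P_B = 0.3441
P_A − P_B = -0.1894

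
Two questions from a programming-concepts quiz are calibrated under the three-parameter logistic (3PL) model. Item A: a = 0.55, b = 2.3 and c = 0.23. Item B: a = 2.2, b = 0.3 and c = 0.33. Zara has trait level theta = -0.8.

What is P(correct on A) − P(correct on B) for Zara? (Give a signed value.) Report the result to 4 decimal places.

P(theta) = c + (1 − c) · 1 / (1 + exp(−a(theta − b)))
P_A = 0.3484
P_B = 0.3847
P_A − P_B = -0.0363

-0.0363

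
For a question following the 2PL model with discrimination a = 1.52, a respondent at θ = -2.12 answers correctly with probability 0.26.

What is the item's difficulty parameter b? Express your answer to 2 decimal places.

P(θ) = 1 / (1 + exp(−a(θ − b)))
logit(0.26) = ln(0.26/0.74) = -1.0460
b = θ − logit/(a) = -2.12 − (-1.0460)/1.5200 = -1.4319

-1.43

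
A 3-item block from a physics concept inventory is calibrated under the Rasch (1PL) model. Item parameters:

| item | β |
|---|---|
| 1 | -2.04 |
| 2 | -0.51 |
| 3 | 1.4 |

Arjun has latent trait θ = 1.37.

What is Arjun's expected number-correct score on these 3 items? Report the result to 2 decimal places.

P(θ) = 1 / (1 + exp(−(θ − β)))
P_1 = 1/(1+e^{-3.4100}) = 0.9680
P_2 = 1/(1+e^{-1.8800}) = 0.8676
P_3 = 1/(1+e^{0.0300}) = 0.4925
E[score] = 0.9680 + 0.8676 + 0.4925 = 2.3281

2.33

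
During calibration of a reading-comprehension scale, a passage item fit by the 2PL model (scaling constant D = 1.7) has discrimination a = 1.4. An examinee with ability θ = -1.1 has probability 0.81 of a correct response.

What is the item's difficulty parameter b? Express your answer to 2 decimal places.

-1.71

P(θ) = 1 / (1 + exp(−D·a(θ − b)))
logit(0.81) = ln(0.81/0.19) = 1.4500
b = θ − logit/(1.7·a) = -1.1 − 1.4500/2.3800 = -1.7092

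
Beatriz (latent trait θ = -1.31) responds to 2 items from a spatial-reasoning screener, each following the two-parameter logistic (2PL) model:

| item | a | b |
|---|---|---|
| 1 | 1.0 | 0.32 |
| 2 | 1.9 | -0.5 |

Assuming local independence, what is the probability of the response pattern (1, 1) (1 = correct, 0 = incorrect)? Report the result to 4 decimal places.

0.0289

P(θ) = 1 / (1 + exp(−a(θ − b)))
P_1 = 1/(1+e^{1.6300}) = 0.1638
P_2 = 1/(1+e^{1.5390}) = 0.1767
L = P_1 × P_2 = 0.1638 × 0.1767 = 0.02895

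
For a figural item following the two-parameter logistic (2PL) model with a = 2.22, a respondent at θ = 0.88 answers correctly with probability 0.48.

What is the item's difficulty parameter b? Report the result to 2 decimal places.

0.92

P(θ) = 1 / (1 + exp(−a(θ − b)))
logit(0.48) = ln(0.48/0.52) = -0.0800
b = θ − logit/(a) = 0.88 − (-0.0800)/2.2200 = 0.9161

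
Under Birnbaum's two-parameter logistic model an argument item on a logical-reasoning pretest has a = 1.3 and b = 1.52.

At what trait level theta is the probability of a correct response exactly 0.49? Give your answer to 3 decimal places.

P(theta) = 1 / (1 + exp(−a(theta − b)))
logit = ln(0.4900/0.5100) = -0.0400
theta = b + logit/(a) = 1.52 + (-0.0400)/1.3000 = 1.4892

1.489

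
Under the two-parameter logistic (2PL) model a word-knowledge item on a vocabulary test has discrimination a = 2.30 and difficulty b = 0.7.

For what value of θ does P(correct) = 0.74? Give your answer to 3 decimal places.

P(θ) = 1 / (1 + exp(−a(θ − b)))
logit = ln(0.7400/0.2600) = 1.0460
θ = b + logit/(a) = 0.7 + 1.0460/2.3000 = 1.1548

1.155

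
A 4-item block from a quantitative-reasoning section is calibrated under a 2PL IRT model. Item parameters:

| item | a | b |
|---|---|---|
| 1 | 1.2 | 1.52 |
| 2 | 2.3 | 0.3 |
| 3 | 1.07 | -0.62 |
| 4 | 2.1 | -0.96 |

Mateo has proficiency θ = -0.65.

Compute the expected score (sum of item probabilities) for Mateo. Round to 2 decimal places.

1.32

P(θ) = 1 / (1 + exp(−a(θ − b)))
P_1 = 1/(1+e^{2.6040}) = 0.0689
P_2 = 1/(1+e^{2.1850}) = 0.1011
P_3 = 1/(1+e^{0.0321}) = 0.4920
P_4 = 1/(1+e^{-0.6510}) = 0.6572
E[score] = 0.0689 + 0.1011 + 0.4920 + 0.6572 = 1.3192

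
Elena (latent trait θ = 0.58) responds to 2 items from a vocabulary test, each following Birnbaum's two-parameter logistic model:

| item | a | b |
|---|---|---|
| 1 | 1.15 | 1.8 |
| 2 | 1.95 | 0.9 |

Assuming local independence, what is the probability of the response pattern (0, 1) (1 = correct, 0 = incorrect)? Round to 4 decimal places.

P(θ) = 1 / (1 + exp(−a(θ − b)))
P_1 = 1/(1+e^{1.4030}) = 0.1973
P_2 = 1/(1+e^{0.6240}) = 0.3489
L = (1−P_1) × P_2 = 0.8027 × 0.3489 = 0.28003

0.2800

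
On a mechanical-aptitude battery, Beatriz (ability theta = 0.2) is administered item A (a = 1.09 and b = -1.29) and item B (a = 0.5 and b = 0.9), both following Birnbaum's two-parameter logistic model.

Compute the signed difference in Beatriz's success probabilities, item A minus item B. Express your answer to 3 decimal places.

P(theta) = 1 / (1 + exp(−a(theta − b)))
P_A = 0.8354
P_B = 0.4134
P_A − P_B = 0.4220

0.422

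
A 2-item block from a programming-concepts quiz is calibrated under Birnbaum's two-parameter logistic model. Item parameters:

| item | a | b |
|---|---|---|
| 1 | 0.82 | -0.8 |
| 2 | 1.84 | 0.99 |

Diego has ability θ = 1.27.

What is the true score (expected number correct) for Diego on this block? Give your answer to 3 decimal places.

P(θ) = 1 / (1 + exp(−a(θ − b)))
P_1 = 1/(1+e^{-1.6974}) = 0.8452
P_2 = 1/(1+e^{-0.5152}) = 0.6260
E[score] = 0.8452 + 0.6260 = 1.4712

1.471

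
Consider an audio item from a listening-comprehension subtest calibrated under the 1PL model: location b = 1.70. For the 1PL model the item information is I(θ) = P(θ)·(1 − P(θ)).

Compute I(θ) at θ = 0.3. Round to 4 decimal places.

0.1587

P = 1/(1+e^{1.4000}) = 0.1978
P(1−P) = 0.1978 × 0.8022 = 0.1587
I = P(1−P) = 0.15868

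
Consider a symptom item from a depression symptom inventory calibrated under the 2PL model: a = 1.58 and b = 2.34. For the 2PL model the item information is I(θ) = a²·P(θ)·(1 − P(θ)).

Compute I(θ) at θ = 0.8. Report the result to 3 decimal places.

P = 1/(1+e^{2.4332}) = 0.0807
P(1−P) = 0.0807 × 0.9193 = 0.0742
I = a² × P(1−P) = 1.58² × 0.0742 = 0.18515

0.185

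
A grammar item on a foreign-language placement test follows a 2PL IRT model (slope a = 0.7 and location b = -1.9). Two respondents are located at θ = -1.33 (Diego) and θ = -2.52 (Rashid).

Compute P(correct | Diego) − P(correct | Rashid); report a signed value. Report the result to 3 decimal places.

0.205

P(θ) = 1 / (1 + exp(−a(θ − b)))
P(Diego) = 0.5984  [exponent 0.3990]
P(Rashid) = 0.3932  [exponent -0.4340]
Difference = 0.5984 − 0.3932 = 0.2053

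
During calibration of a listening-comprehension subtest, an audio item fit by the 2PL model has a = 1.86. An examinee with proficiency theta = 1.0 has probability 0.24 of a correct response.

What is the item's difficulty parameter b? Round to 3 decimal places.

P(theta) = 1 / (1 + exp(−a(theta − b)))
logit(0.24) = ln(0.24/0.76) = -1.1527
b = theta − logit/(a) = 1.0 − (-1.1527)/1.8600 = 1.6197

1.620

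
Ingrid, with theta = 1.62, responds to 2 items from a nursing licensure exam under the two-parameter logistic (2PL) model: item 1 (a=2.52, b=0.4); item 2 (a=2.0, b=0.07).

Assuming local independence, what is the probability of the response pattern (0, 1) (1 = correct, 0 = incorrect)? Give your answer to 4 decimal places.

0.0423

P(theta) = 1 / (1 + exp(−a(theta − b)))
P_1 = 1/(1+e^{-3.0744}) = 0.9558
P_2 = 1/(1+e^{-3.1000}) = 0.9569
L = (1−P_1) × P_2 = 0.0442 × 0.9569 = 0.04227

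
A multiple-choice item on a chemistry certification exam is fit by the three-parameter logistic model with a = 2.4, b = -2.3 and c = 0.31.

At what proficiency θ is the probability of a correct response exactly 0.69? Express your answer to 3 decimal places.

-2.215

P(θ) = c + (1 − c) · 1 / (1 + exp(−a(θ − b)))
Remove guessing floor: (0.69 − 0.31)/(1 − 0.31) = 0.5507
logit = ln(0.5507/0.4493) = 0.2036
θ = b + logit/(a) = -2.3 + 0.2036/2.4000 = -2.2152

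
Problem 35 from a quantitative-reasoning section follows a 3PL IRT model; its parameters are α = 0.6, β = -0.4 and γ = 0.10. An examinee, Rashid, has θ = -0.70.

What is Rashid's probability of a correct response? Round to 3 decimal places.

0.510

P(θ) = γ + (1 − γ) · 1 / (1 + exp(−α(θ − β)))
Exponent: 0.6 × (-0.70 − (-0.4)) = -0.1800
1/(1 + e^{0.1800}) = 0.4551
P = 0.10 + 0.90 × 0.4551 = 0.5096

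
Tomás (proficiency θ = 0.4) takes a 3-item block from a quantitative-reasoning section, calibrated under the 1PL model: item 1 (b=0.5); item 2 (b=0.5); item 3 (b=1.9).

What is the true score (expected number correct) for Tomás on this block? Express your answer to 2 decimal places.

P(θ) = 1 / (1 + exp(−(θ − b)))
P_1 = 1/(1+e^{0.1000}) = 0.4750
P_2 = 1/(1+e^{0.1000}) = 0.4750
P_3 = 1/(1+e^{1.5000}) = 0.1824
E[score] = 0.4750 + 0.4750 + 0.1824 = 1.1325

1.13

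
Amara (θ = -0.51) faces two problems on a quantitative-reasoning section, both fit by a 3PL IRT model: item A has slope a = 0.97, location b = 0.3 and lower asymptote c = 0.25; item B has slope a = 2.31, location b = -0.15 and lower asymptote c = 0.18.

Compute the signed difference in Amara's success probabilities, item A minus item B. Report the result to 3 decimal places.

0.056

P(θ) = c + (1 − c) · 1 / (1 + exp(−a(θ − b)))
P_A = 0.4848
P_B = 0.4287
P_A − P_B = 0.0561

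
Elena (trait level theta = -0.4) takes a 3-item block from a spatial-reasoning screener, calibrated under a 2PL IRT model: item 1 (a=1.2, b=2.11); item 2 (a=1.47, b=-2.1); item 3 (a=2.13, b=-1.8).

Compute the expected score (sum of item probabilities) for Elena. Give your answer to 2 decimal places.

1.92

P(theta) = 1 / (1 + exp(−a(theta − b)))
P_1 = 1/(1+e^{3.0120}) = 0.0469
P_2 = 1/(1+e^{-2.4990}) = 0.9241
P_3 = 1/(1+e^{-2.9820}) = 0.9518
E[score] = 0.0469 + 0.9241 + 0.9518 = 1.9227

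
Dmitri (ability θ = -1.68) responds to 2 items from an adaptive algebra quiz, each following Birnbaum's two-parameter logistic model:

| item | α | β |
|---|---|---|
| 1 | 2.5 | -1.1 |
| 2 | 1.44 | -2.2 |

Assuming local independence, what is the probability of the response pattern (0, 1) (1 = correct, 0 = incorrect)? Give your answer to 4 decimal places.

P(θ) = 1 / (1 + exp(−α(θ − β)))
P_1 = 1/(1+e^{1.4500}) = 0.1900
P_2 = 1/(1+e^{-0.7488}) = 0.6789
L = (1−P_1) × P_2 = 0.8100 × 0.6789 = 0.54992

0.5499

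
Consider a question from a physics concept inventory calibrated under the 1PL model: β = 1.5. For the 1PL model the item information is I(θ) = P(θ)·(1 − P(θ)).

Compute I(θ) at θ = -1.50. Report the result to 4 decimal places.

0.0452

P = 1/(1+e^{3.0000}) = 0.0474
P(1−P) = 0.0474 × 0.9526 = 0.0452
I = P(1−P) = 0.04518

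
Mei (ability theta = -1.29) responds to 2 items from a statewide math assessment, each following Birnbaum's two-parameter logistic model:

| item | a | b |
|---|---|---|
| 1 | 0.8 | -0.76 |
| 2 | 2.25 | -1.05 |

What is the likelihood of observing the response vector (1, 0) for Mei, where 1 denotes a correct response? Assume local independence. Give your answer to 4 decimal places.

P(theta) = 1 / (1 + exp(−a(theta − b)))
P_1 = 1/(1+e^{0.4240}) = 0.3956
P_2 = 1/(1+e^{0.5400}) = 0.3682
L = P_1 × (1−P_2) = 0.3956 × 0.6318 = 0.24992

0.2499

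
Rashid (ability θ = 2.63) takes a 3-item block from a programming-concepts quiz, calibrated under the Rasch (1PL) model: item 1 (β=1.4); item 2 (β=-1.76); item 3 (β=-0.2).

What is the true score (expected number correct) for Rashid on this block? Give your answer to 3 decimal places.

P(θ) = 1 / (1 + exp(−(θ − β)))
P_1 = 1/(1+e^{-1.2300}) = 0.7738
P_2 = 1/(1+e^{-4.3900}) = 0.9878
P_3 = 1/(1+e^{-2.8300}) = 0.9443
E[score] = 0.7738 + 0.9878 + 0.9443 = 2.7058

2.706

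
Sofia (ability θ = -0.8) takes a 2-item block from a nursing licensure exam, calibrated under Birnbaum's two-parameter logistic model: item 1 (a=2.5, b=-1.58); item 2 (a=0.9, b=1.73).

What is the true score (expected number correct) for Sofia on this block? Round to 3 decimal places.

P(θ) = 1 / (1 + exp(−a(θ − b)))
P_1 = 1/(1+e^{-1.9500}) = 0.8754
P_2 = 1/(1+e^{2.2770}) = 0.0930
E[score] = 0.8754 + 0.0930 = 0.9685

0.968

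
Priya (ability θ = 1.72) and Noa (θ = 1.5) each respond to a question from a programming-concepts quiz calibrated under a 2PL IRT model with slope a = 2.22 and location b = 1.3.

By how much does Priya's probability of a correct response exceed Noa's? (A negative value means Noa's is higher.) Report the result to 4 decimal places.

P(θ) = 1 / (1 + exp(−a(θ − b)))
P(Priya) = 0.7176  [exponent 0.9324]
P(Noa) = 0.6092  [exponent 0.4440]
Difference = 0.7176 − 0.6092 = 0.1084

0.1084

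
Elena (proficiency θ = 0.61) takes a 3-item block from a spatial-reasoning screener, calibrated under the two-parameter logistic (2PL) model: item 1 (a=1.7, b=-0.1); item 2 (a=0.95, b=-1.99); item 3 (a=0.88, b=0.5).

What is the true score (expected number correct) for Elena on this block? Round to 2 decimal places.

P(θ) = 1 / (1 + exp(−a(θ − b)))
P_1 = 1/(1+e^{-1.2070}) = 0.7698
P_2 = 1/(1+e^{-2.4700}) = 0.9220
P_3 = 1/(1+e^{-0.0968}) = 0.5242
E[score] = 0.7698 + 0.9220 + 0.5242 = 2.2160

2.22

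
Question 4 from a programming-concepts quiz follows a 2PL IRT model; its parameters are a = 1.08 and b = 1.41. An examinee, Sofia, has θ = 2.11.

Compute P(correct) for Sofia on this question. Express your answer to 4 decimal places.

P(θ) = 1 / (1 + exp(−a(θ − b)))
Exponent: 1.08 × (2.11 − 1.41) = 0.7560
1/(1 + e^{-0.7560}) = 0.6805

0.6805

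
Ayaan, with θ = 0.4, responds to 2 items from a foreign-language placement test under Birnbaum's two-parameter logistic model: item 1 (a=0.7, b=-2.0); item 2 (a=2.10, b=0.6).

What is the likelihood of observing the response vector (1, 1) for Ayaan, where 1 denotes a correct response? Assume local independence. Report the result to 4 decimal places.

0.3342

P(θ) = 1 / (1 + exp(−a(θ − b)))
P_1 = 1/(1+e^{-1.6800}) = 0.8429
P_2 = 1/(1+e^{0.4200}) = 0.3965
L = P_1 × P_2 = 0.8429 × 0.3965 = 0.33423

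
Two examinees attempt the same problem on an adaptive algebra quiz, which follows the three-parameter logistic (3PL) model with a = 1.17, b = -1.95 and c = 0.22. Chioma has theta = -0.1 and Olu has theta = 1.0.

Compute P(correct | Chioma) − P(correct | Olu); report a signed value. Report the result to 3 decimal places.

-0.056

P(theta) = c + (1 − c) · 1 / (1 + exp(−a(theta − b)))
P(Chioma) = 0.9197  [exponent 2.1645]
P(Olu) = 0.9760  [exponent 3.4515]
Difference = 0.9197 − 0.9760 = -0.0564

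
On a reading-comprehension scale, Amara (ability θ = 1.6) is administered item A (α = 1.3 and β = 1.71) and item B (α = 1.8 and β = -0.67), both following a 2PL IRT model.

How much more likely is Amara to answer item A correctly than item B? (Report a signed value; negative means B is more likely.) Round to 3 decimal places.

-0.519

P(θ) = 1 / (1 + exp(−α(θ − β)))
P_A = 0.4643
P_B = 0.9835
P_A − P_B = -0.5192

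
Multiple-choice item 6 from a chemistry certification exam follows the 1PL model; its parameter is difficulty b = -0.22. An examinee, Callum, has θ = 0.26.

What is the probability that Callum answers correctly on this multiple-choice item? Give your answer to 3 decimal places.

P(θ) = 1 / (1 + exp(−(θ − b)))
Exponent: (0.26 − (-0.22)) = 0.4800
1/(1 + e^{-0.4800}) = 0.6177
P = 0.6177

0.618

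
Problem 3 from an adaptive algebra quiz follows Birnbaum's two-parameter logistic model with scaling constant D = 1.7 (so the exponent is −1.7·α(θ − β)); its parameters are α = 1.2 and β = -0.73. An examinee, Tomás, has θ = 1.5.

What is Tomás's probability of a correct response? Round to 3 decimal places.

P(θ) = 1 / (1 + exp(−D·α(θ − β)))
Exponent: 1.7 × 1.2 × (1.5 − (-0.73)) = 4.5492
1/(1 + e^{-4.5492}) = 0.9895
P = 0.9895

0.990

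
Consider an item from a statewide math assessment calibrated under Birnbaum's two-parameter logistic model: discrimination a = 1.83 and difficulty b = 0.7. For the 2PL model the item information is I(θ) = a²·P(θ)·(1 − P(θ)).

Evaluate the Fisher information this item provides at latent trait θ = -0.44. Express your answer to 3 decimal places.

P = 1/(1+e^{2.0862}) = 0.1104
P(1−P) = 0.1104 × 0.8896 = 0.0982
I = a² × P(1−P) = 1.83² × 0.0982 = 0.32902

0.329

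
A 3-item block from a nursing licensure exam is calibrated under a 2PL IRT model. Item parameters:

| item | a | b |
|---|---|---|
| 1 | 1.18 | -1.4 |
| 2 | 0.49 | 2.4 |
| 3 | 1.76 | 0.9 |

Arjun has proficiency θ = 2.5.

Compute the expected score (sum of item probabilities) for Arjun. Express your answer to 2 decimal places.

P(θ) = 1 / (1 + exp(−a(θ − b)))
P_1 = 1/(1+e^{-4.6020}) = 0.9901
P_2 = 1/(1+e^{-0.0490}) = 0.5122
P_3 = 1/(1+e^{-2.8160}) = 0.9435
E[score] = 0.9901 + 0.5122 + 0.9435 = 2.4458

2.45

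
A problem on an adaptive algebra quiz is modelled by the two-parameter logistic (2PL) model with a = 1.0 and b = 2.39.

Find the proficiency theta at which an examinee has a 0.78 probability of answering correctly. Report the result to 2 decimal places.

3.66

P(theta) = 1 / (1 + exp(−a(theta − b)))
logit = ln(0.7800/0.2200) = 1.2657
theta = b + logit/(a) = 2.39 + 1.2657/1.0000 = 3.6557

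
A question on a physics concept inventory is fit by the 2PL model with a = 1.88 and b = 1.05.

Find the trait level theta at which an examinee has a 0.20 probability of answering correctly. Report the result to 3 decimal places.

0.313

P(theta) = 1 / (1 + exp(−a(theta − b)))
logit = ln(0.2000/0.8000) = -1.3863
theta = b + logit/(a) = 1.05 + (-1.3863)/1.8800 = 0.3126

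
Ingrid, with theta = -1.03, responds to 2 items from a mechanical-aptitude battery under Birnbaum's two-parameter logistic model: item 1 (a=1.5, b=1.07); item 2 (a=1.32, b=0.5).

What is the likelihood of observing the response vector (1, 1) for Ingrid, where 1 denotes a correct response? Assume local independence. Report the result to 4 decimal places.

0.0048

P(theta) = 1 / (1 + exp(−a(theta − b)))
P_1 = 1/(1+e^{3.1500}) = 0.0411
P_2 = 1/(1+e^{2.0196}) = 0.1172
L = P_1 × P_2 = 0.0411 × 0.1172 = 0.00481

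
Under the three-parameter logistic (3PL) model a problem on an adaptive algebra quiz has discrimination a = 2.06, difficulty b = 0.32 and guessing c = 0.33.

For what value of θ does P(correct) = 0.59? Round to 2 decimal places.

P(θ) = c + (1 − c) · 1 / (1 + exp(−a(θ − b)))
Remove guessing floor: (0.59 − 0.33)/(1 − 0.33) = 0.3881
logit = ln(0.3881/0.6119) = -0.4555
θ = b + logit/(a) = 0.32 + (-0.4555)/2.0600 = 0.0989

0.10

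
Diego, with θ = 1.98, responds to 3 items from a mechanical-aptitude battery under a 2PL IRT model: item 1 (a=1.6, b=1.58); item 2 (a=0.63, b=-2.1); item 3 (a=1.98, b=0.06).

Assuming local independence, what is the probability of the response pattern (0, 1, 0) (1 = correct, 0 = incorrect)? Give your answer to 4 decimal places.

0.0070

P(θ) = 1 / (1 + exp(−a(θ − b)))
P_1 = 1/(1+e^{-0.6400}) = 0.6548
P_2 = 1/(1+e^{-2.5704}) = 0.9289
P_3 = 1/(1+e^{-3.8016}) = 0.9782
L = (1−P_1) × P_2 × (1−P_3) = 0.3452 × 0.9289 × 0.0218 = 0.00701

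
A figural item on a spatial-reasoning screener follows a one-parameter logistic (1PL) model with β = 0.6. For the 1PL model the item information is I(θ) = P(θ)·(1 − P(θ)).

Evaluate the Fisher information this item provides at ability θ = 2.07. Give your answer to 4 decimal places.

P = 1/(1+e^{-1.4700}) = 0.8131
P(1−P) = 0.8131 × 0.1869 = 0.1520
I = P(1−P) = 0.15200

0.1520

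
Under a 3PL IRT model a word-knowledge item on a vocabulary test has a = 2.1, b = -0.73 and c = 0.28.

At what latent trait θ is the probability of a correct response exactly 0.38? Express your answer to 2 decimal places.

-1.60

P(θ) = c + (1 − c) · 1 / (1 + exp(−a(θ − b)))
Remove guessing floor: (0.38 − 0.28)/(1 − 0.28) = 0.1389
logit = ln(0.1389/0.8611) = -1.8245
θ = b + logit/(a) = -0.73 + (-1.8245)/2.1000 = -1.5988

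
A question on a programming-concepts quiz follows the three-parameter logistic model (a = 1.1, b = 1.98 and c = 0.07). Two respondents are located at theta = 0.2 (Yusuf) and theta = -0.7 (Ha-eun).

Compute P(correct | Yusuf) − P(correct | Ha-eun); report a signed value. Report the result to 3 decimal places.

0.069

P(theta) = c + (1 − c) · 1 / (1 + exp(−a(theta − b)))
P(Yusuf) = 0.1850  [exponent -1.9580]
P(Ha-eun) = 0.1163  [exponent -2.9480]
Difference = 0.1850 − 0.1163 = 0.0687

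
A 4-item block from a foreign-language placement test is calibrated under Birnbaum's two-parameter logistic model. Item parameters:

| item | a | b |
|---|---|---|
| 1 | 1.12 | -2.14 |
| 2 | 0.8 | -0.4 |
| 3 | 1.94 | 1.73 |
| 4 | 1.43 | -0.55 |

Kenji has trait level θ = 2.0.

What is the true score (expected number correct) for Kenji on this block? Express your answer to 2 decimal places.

3.47

P(θ) = 1 / (1 + exp(−a(θ − b)))
P_1 = 1/(1+e^{-4.6368}) = 0.9904
P_2 = 1/(1+e^{-1.9200}) = 0.8721
P_3 = 1/(1+e^{-0.5238}) = 0.6280
P_4 = 1/(1+e^{-3.6465}) = 0.9746
E[score] = 0.9904 + 0.8721 + 0.6280 + 0.9746 = 3.4652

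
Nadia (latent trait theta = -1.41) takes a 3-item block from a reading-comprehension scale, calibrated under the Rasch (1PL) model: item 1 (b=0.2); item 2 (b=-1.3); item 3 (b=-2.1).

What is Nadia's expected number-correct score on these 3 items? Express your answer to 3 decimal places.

P(theta) = 1 / (1 + exp(−(theta − b)))
P_1 = 1/(1+e^{1.6100}) = 0.1666
P_2 = 1/(1+e^{0.1100}) = 0.4725
P_3 = 1/(1+e^{-0.6900}) = 0.6660
E[score] = 0.1666 + 0.4725 + 0.6660 = 1.3051

1.305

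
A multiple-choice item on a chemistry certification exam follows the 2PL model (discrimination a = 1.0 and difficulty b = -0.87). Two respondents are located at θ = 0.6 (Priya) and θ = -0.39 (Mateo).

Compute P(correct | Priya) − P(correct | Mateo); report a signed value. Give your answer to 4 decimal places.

P(θ) = 1 / (1 + exp(−a(θ − b)))
P(Priya) = 0.8131  [exponent 1.4700]
P(Mateo) = 0.6177  [exponent 0.4800]
Difference = 0.8131 − 0.6177 = 0.1953

0.1953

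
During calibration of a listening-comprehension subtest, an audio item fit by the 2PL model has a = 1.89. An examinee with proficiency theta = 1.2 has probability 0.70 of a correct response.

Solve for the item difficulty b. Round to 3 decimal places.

P(theta) = 1 / (1 + exp(−a(theta − b)))
logit(0.70) = ln(0.70/0.30) = 0.8473
b = theta − logit/(a) = 1.2 − 0.8473/1.8900 = 0.7517

0.752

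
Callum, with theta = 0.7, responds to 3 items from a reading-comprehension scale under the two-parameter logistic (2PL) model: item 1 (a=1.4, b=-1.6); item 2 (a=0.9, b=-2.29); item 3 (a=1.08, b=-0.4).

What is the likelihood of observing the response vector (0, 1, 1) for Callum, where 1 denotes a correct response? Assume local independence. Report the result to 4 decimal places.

P(theta) = 1 / (1 + exp(−a(theta − b)))
P_1 = 1/(1+e^{-3.2200}) = 0.9616
P_2 = 1/(1+e^{-2.6910}) = 0.9365
P_3 = 1/(1+e^{-1.1880}) = 0.7664
L = (1−P_1) × P_2 × P_3 = 0.0384 × 0.9365 × 0.7664 = 0.02757

0.0276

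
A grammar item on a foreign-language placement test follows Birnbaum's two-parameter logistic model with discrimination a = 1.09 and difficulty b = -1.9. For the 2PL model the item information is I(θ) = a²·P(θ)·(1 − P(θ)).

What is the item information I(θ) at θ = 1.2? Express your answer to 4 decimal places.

P = 1/(1+e^{-3.3790}) = 0.9670
P(1−P) = 0.9670 × 0.0330 = 0.0319
I = a² × P(1−P) = 1.09² × 0.0319 = 0.03787

0.0379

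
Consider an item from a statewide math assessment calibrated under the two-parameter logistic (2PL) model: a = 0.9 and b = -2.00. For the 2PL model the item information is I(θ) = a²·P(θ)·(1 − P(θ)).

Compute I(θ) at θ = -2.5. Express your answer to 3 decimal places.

0.193

P = 1/(1+e^{0.4500}) = 0.3894
P(1−P) = 0.3894 × 0.6106 = 0.2378
I = a² × P(1−P) = 0.9² × 0.2378 = 0.19258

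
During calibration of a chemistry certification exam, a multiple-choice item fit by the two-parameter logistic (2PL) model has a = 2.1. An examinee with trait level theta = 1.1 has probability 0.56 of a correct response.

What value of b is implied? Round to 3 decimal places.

P(theta) = 1 / (1 + exp(−a(theta − b)))
logit(0.56) = ln(0.56/0.44) = 0.2412
b = theta − logit/(a) = 1.1 − 0.2412/2.1000 = 0.9852

0.985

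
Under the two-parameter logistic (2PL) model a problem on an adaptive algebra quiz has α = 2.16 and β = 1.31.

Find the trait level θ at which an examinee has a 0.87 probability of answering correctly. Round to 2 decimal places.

2.19

P(θ) = 1 / (1 + exp(−α(θ − β)))
logit = ln(0.8700/0.1300) = 1.9010
θ = β + logit/(α) = 1.31 + 1.9010/2.1600 = 2.1901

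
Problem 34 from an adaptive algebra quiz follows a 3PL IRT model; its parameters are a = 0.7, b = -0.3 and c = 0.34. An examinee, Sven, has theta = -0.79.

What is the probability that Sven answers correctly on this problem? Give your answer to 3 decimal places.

P(theta) = c + (1 − c) · 1 / (1 + exp(−a(theta − b)))
Exponent: 0.7 × (-0.79 − (-0.3)) = -0.3430
1/(1 + e^{0.3430}) = 0.4151
P = 0.34 + 0.66 × 0.4151 = 0.6140

0.614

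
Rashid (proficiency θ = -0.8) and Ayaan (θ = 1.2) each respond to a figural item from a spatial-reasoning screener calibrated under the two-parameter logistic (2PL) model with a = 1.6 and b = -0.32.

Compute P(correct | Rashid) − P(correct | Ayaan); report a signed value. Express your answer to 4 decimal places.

-0.6023

P(θ) = 1 / (1 + exp(−a(θ − b)))
P(Rashid) = 0.3169  [exponent -0.7680]
P(Ayaan) = 0.9192  [exponent 2.4320]
Difference = 0.3169 − 0.9192 = -0.6023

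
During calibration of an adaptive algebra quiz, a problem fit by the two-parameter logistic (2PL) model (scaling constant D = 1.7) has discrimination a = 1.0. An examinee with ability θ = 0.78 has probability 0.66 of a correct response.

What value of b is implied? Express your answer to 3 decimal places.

0.390

P(θ) = 1 / (1 + exp(−D·a(θ − b)))
logit(0.66) = ln(0.66/0.34) = 0.6633
b = θ − logit/(1.7·a) = 0.78 − 0.6633/1.7000 = 0.3898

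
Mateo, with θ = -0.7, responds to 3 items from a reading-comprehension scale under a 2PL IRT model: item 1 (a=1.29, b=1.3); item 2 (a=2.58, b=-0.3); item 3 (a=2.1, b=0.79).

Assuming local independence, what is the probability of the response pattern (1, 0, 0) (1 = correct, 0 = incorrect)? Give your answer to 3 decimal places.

0.050

P(θ) = 1 / (1 + exp(−a(θ − b)))
P_1 = 1/(1+e^{2.5800}) = 0.0704
P_2 = 1/(1+e^{1.0320}) = 0.2627
P_3 = 1/(1+e^{3.1290}) = 0.0419
L = P_1 × (1−P_2) × (1−P_3) = 0.0704 × 0.7373 × 0.9581 = 0.04976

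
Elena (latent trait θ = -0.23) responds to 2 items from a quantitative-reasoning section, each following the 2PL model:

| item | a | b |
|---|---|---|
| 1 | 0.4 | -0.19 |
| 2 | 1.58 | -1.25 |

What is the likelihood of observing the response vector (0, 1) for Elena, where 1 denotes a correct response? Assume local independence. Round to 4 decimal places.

0.4202

P(θ) = 1 / (1 + exp(−a(θ − b)))
P_1 = 1/(1+e^{0.0160}) = 0.4960
P_2 = 1/(1+e^{-1.6116}) = 0.8336
L = (1−P_1) × P_2 = 0.5040 × 0.8336 = 0.42015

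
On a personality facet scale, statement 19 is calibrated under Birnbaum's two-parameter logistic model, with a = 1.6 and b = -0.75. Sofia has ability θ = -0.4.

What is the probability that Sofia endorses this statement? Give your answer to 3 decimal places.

0.636

P(θ) = 1 / (1 + exp(−a(θ − b)))
Exponent: 1.6 × (-0.4 − (-0.75)) = 0.5600
1/(1 + e^{-0.5600}) = 0.6365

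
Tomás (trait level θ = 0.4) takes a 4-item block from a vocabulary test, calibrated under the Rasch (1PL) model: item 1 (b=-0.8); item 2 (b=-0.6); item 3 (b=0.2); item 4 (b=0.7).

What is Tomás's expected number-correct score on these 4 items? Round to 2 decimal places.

2.47

P(θ) = 1 / (1 + exp(−(θ − b)))
P_1 = 1/(1+e^{-1.2000}) = 0.7685
P_2 = 1/(1+e^{-1.0000}) = 0.7311
P_3 = 1/(1+e^{-0.2000}) = 0.5498
P_4 = 1/(1+e^{0.3000}) = 0.4256
E[score] = 0.7685 + 0.7311 + 0.5498 + 0.4256 = 2.4750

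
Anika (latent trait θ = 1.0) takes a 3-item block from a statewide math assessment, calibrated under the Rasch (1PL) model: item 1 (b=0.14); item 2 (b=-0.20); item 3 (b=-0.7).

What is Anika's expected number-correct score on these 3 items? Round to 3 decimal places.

2.317

P(θ) = 1 / (1 + exp(−(θ − b)))
P_1 = 1/(1+e^{-0.8600}) = 0.7027
P_2 = 1/(1+e^{-1.2000}) = 0.7685
P_3 = 1/(1+e^{-1.7000}) = 0.8455
E[score] = 0.7027 + 0.7685 + 0.8455 = 2.3167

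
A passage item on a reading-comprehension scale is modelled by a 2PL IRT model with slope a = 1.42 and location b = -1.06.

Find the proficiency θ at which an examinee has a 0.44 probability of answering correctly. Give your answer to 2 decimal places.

P(θ) = 1 / (1 + exp(−a(θ − b)))
logit = ln(0.4400/0.5600) = -0.2412
θ = b + logit/(a) = -1.06 + (-0.2412)/1.4200 = -1.2298

-1.23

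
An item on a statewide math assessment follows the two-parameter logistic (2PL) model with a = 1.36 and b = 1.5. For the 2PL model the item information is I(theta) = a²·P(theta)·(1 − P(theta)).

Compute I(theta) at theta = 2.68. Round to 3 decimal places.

P = 1/(1+e^{-1.6048}) = 0.8327
P(1−P) = 0.8327 × 0.1673 = 0.1393
I = a² × P(1−P) = 1.36² × 0.1393 = 0.25768

0.258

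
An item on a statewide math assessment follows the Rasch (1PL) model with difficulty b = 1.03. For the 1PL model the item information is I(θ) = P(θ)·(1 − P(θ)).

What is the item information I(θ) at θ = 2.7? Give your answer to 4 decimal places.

0.1333

P = 1/(1+e^{-1.6700}) = 0.8416
P(1−P) = 0.8416 × 0.1584 = 0.1333
I = P(1−P) = 0.13333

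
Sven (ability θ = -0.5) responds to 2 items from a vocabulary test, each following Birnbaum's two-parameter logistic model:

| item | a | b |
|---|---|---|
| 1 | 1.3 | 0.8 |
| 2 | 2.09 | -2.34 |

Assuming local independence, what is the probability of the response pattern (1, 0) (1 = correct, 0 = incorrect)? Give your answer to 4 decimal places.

P(θ) = 1 / (1 + exp(−a(θ − b)))
P_1 = 1/(1+e^{1.6900}) = 0.1558
P_2 = 1/(1+e^{-3.8456}) = 0.9791
L = P_1 × (1−P_2) = 0.1558 × 0.0209 = 0.00326

0.0033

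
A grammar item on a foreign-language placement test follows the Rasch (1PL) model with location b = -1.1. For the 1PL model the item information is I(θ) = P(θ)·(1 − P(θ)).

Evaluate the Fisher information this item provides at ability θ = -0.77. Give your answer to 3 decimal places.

0.243

P = 1/(1+e^{-0.3300}) = 0.5818
P(1−P) = 0.5818 × 0.4182 = 0.2433
I = P(1−P) = 0.24332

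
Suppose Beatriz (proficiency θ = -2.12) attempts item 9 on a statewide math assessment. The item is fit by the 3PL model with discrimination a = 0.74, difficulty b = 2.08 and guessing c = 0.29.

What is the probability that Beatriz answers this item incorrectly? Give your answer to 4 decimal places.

P(θ) = c + (1 − c) · 1 / (1 + exp(−a(θ − b)))
Exponent: 0.74 × (-2.12 − 2.08) = -3.1080
1/(1 + e^{3.1080}) = 0.0428
P = 0.29 + 0.71 × 0.0428 = 0.3204
P(incorrect) = 1 − 0.3204 = 0.6796

0.6796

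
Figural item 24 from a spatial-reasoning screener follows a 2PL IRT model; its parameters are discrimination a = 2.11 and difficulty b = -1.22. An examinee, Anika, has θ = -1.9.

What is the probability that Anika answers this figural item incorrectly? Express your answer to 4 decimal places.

P(θ) = 1 / (1 + exp(−a(θ − b)))
Exponent: 2.11 × (-1.9 − (-1.22)) = -1.4348
1/(1 + e^{1.4348}) = 0.1924
P(incorrect) = 1 − 0.1924 = 0.8076

0.8076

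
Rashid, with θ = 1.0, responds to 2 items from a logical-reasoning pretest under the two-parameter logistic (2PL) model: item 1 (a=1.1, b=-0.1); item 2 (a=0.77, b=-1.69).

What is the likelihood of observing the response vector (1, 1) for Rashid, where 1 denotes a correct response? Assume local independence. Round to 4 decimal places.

P(θ) = 1 / (1 + exp(−a(θ − b)))
P_1 = 1/(1+e^{-1.2100}) = 0.7703
P_2 = 1/(1+e^{-2.0713}) = 0.8881
L = P_1 × P_2 = 0.7703 × 0.8881 = 0.68409

0.6841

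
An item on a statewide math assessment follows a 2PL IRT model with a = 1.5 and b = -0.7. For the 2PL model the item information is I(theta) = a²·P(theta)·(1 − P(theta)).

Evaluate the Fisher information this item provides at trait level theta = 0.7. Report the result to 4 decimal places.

P = 1/(1+e^{-2.1000}) = 0.8909
P(1−P) = 0.8909 × 0.1091 = 0.0972
I = a² × P(1−P) = 1.5² × 0.0972 = 0.21869

0.2187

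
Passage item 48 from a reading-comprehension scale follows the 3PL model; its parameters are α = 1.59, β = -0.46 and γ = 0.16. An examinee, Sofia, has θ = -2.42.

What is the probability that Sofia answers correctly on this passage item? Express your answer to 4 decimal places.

P(θ) = γ + (1 − γ) · 1 / (1 + exp(−α(θ − β)))
Exponent: 1.59 × (-2.42 − (-0.46)) = -3.1164
1/(1 + e^{3.1164}) = 0.0424
P = 0.16 + 0.84 × 0.0424 = 0.1956

0.1956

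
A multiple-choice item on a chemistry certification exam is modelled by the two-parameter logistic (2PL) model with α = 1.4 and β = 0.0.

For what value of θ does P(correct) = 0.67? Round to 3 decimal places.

0.506

P(θ) = 1 / (1 + exp(−α(θ − β)))
logit = ln(0.6700/0.3300) = 0.7082
θ = β + logit/(α) = 0.0 + 0.7082/1.4000 = 0.5058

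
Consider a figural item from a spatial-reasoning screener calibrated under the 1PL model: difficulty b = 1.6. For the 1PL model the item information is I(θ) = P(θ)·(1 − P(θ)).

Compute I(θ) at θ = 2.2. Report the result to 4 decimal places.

P = 1/(1+e^{-0.6000}) = 0.6457
P(1−P) = 0.6457 × 0.3543 = 0.2288
I = P(1−P) = 0.22878

0.2288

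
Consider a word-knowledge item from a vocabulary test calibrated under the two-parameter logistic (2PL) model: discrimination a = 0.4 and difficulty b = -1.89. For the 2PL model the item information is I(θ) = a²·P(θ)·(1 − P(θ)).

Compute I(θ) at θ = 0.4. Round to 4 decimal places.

P = 1/(1+e^{-0.9160}) = 0.7142
P(1−P) = 0.7142 × 0.2858 = 0.2041
I = a² × P(1−P) = 0.4² × 0.2041 = 0.03266

0.0327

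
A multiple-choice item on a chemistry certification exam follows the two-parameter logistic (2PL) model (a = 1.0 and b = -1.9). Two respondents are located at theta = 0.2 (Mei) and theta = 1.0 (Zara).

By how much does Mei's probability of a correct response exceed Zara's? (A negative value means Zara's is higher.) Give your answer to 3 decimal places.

-0.057

P(theta) = 1 / (1 + exp(−a(theta − b)))
P(Mei) = 0.8909  [exponent 2.1000]
P(Zara) = 0.9478  [exponent 2.9000]
Difference = 0.8909 − 0.9478 = -0.0569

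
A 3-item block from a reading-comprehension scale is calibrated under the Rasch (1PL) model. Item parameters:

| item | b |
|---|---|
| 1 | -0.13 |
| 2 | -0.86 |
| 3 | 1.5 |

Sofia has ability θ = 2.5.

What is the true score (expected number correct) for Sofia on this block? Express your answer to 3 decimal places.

P(θ) = 1 / (1 + exp(−(θ − b)))
P_1 = 1/(1+e^{-2.6300}) = 0.9328
P_2 = 1/(1+e^{-3.3600}) = 0.9664
P_3 = 1/(1+e^{-1.0000}) = 0.7311
E[score] = 0.9328 + 0.9664 + 0.7311 = 2.6303

2.630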